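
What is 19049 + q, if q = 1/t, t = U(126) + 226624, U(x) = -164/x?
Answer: 271966954333/14277230 ≈ 19049.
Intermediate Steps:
t = 14277230/63 (t = -164/126 + 226624 = -164*1/126 + 226624 = -82/63 + 226624 = 14277230/63 ≈ 2.2662e+5)
q = 63/14277230 (q = 1/(14277230/63) = 63/14277230 ≈ 4.4126e-6)
19049 + q = 19049 + 63/14277230 = 271966954333/14277230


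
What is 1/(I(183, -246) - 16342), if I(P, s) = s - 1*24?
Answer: -1/16612 ≈ -6.0197e-5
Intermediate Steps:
I(P, s) = -24 + s (I(P, s) = s - 24 = -24 + s)
1/(I(183, -246) - 16342) = 1/((-24 - 246) - 16342) = 1/(-270 - 16342) = 1/(-16612) = -1/16612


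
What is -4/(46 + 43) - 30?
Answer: -2674/89 ≈ -30.045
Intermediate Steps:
-4/(46 + 43) - 30 = -4/89 - 30 = -2674/89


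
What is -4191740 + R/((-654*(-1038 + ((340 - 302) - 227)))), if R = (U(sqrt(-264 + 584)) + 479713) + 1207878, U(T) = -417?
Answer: -1681846804873/401229 ≈ -4.1917e+6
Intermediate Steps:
R = 1687174 (R = (-417 + 479713) + 1207878 = 479296 + 1207878 = 1687174)
-4191740 + R/((-654*(-1038 + ((340 - 302) - 227)))) = -4191740 + 1687174/((-654*(-1038 + ((340 - 302) - 227)))) = -4191740 + 1687174/((-654*(-1038 + (38 - 227)))) = -4191740 + 1687174/((-654*(-1038 - 189))) = -4191740 + 1687174/((-654*(-1227))) = -4191740 + 1687174/802458 = -4191740 + 1687174*(1/802458) = -4191740 + 843587/401229 = -1681846804873/401229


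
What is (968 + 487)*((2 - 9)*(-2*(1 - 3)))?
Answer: -40740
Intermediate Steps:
(968 + 487)*((2 - 9)*(-2*(1 - 3))) = 1455*(-(-14)*(-2)) = 1455*(-7*4) = 1455*(-28) = -40740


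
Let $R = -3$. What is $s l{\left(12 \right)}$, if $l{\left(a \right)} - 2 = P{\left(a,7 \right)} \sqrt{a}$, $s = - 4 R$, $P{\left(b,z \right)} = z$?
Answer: $24 + 168 \sqrt{3} \approx 314.98$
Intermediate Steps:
$s = 12$ ($s = \left(-4\right) \left(-3\right) = 12$)
$l{\left(a \right)} = 2 + 7 \sqrt{a}$
$s l{\left(12 \right)} = 12 \left(2 + 7 \sqrt{12}\right) = 12 \left(2 + 7 \cdot 2 \sqrt{3}\right) = 12 \left(2 + 14 \sqrt{3}\right) = 24 + 168 \sqrt{3}$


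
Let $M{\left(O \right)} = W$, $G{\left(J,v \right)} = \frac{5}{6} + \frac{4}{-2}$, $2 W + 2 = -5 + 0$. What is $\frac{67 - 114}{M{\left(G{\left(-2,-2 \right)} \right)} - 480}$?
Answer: $\frac{94}{967} \approx 0.097208$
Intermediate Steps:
$W = - \frac{7}{2}$ ($W = -1 + \frac{-5 + 0}{2} = -1 + \frac{1}{2} \left(-5\right) = -1 - \frac{5}{2} = - \frac{7}{2} \approx -3.5$)
$G{\left(J,v \right)} = - \frac{7}{6}$ ($G{\left(J,v \right)} = 5 \cdot \frac{1}{6} + 4 \left(- \frac{1}{2}\right) = \frac{5}{6} - 2 = - \frac{7}{6}$)
$M{\left(O \right)} = - \frac{7}{2}$
$\frac{67 - 114}{M{\left(G{\left(-2,-2 \right)} \right)} - 480} = \frac{67 - 114}{- \frac{7}{2} - 480} = - \frac{47}{- \frac{967}{2}} = \left(-47\right) \left(- \frac{2}{967}\right) = \frac{94}{967}$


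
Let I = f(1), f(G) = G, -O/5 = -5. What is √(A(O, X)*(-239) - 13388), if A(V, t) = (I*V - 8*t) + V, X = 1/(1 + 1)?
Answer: I*√24382 ≈ 156.15*I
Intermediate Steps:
O = 25 (O = -5*(-5) = 25)
I = 1
X = ½ (X = 1/2 = ½ ≈ 0.50000)
A(V, t) = -8*t + 2*V (A(V, t) = (1*V - 8*t) + V = (V - 8*t) + V = -8*t + 2*V)
√(A(O, X)*(-239) - 13388) = √((-8*½ + 2*25)*(-239) - 13388) = √((-4 + 50)*(-239) - 13388) = √(46*(-239) - 13388) = √(-10994 - 13388) = √(-24382) = I*√24382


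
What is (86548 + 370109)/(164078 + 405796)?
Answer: 152219/189958 ≈ 0.80133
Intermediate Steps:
(86548 + 370109)/(164078 + 405796) = 456657/569874 = 456657*(1/569874) = 152219/189958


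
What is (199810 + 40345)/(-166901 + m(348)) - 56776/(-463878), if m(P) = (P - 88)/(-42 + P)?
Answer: -7797392408861/5922730056897 ≈ -1.3165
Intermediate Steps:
m(P) = (-88 + P)/(-42 + P)
(199810 + 40345)/(-166901 + m(348)) - 56776/(-463878) = (199810 + 40345)/(-166901 + (-88 + 348)/(-42 + 348)) - 56776/(-463878) = 240155/(-166901 + 260/306) - 56776*(-1)/463878 = 240155/(-166901 + (1/306)*260) - 1*(-28388/231939) = 240155/(-166901 + 130/153) + 28388/231939 = 240155/(-25535723/153) + 28388/231939 = 240155*(-153/25535723) + 28388/231939 = -36743715/25535723 + 28388/231939 = -7797392408861/5922730056897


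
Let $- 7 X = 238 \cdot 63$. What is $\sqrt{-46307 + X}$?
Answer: $i \sqrt{48449} \approx 220.11 i$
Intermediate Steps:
$X = -2142$ ($X = - \frac{238 \cdot 63}{7} = \left(- \frac{1}{7}\right) 14994 = -2142$)
$\sqrt{-46307 + X} = \sqrt{-46307 - 2142} = \sqrt{-48449} = i \sqrt{48449}$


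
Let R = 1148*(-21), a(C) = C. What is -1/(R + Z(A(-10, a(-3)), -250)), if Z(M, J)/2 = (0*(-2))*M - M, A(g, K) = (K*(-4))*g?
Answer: 1/23868 ≈ 4.1897e-5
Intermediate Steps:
A(g, K) = -4*K*g (A(g, K) = (-4*K)*g = -4*K*g)
R = -24108
Z(M, J) = -2*M (Z(M, J) = 2*((0*(-2))*M - M) = 2*(0*M - M) = 2*(0 - M) = 2*(-M) = -2*M)
-1/(R + Z(A(-10, a(-3)), -250)) = -1/(-24108 - (-8)*(-3)*(-10)) = -1/(-24108 - 2*(-120)) = -1/(-24108 + 240) = -1/(-23868) = -1*(-1/23868) = 1/23868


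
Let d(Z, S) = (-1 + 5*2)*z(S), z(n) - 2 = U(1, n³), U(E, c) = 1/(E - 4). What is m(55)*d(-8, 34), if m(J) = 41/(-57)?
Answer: -205/19 ≈ -10.789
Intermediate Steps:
m(J) = -41/57 (m(J) = 41*(-1/57) = -41/57)
U(E, c) = 1/(-4 + E)
z(n) = 5/3 (z(n) = 2 + 1/(-4 + 1) = 2 + 1/(-3) = 2 - ⅓ = 5/3)
d(Z, S) = 15 (d(Z, S) = (-1 + 5*2)*(5/3) = (-1 + 10)*(5/3) = 9*(5/3) = 15)
m(55)*d(-8, 34) = -41/57*15 = -205/19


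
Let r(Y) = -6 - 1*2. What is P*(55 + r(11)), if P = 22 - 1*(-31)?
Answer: 2491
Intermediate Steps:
r(Y) = -8 (r(Y) = -6 - 2 = -8)
P = 53 (P = 22 + 31 = 53)
P*(55 + r(11)) = 53*(55 - 8) = 53*47 = 2491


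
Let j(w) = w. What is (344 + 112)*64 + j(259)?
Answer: 29443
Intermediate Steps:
(344 + 112)*64 + j(259) = (344 + 112)*64 + 259 = 456*64 + 259 = 29184 + 259 = 29443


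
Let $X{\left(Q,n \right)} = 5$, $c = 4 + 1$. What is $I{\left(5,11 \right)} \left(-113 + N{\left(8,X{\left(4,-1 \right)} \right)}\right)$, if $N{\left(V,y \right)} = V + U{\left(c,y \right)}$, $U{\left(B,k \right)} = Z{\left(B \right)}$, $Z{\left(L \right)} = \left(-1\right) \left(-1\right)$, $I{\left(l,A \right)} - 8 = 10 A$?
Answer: $-12272$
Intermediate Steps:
$I{\left(l,A \right)} = 8 + 10 A$
$c = 5$
$Z{\left(L \right)} = 1$
$U{\left(B,k \right)} = 1$
$N{\left(V,y \right)} = 1 + V$ ($N{\left(V,y \right)} = V + 1 = 1 + V$)
$I{\left(5,11 \right)} \left(-113 + N{\left(8,X{\left(4,-1 \right)} \right)}\right) = \left(8 + 10 \cdot 11\right) \left(-113 + \left(1 + 8\right)\right) = \left(8 + 110\right) \left(-113 + 9\right) = 118 \left(-104\right) = -12272$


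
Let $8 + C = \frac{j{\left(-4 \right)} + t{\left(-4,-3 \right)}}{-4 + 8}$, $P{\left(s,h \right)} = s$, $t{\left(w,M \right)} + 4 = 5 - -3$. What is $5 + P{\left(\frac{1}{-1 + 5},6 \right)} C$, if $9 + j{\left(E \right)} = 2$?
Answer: $\frac{45}{16} \approx 2.8125$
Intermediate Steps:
$j{\left(E \right)} = -7$ ($j{\left(E \right)} = -9 + 2 = -7$)
$t{\left(w,M \right)} = 4$ ($t{\left(w,M \right)} = -4 + \left(5 - -3\right) = -4 + \left(5 + 3\right) = -4 + 8 = 4$)
$C = - \frac{35}{4}$ ($C = -8 + \frac{-7 + 4}{-4 + 8} = -8 - \frac{3}{4} = - \frac{35}{4} \approx -8.75$)
$5 + P{\left(\frac{1}{-1 + 5},6 \right)} C = 5 + \frac{1}{-1 + 5} \left(- \frac{35}{4}\right) = 5 + \frac{1}{4} \left(- \frac{35}{4}\right) = 5 - \frac{35}{16} = \frac{45}{16}$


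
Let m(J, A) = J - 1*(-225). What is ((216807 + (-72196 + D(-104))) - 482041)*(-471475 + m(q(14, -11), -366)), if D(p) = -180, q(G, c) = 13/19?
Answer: 3022871148570/19 ≈ 1.5910e+11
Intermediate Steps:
q(G, c) = 13/19 (q(G, c) = 13*(1/19) = 13/19)
m(J, A) = 225 + J (m(J, A) = J + 225 = 225 + J)
((216807 + (-72196 + D(-104))) - 482041)*(-471475 + m(q(14, -11), -366)) = ((216807 + (-72196 - 180)) - 482041)*(-471475 + (225 + 13/19)) = ((216807 - 72376) - 482041)*(-471475 + 4288/19) = (144431 - 482041)*(-8953737/19) = -337610*(-8953737/19) = 3022871148570/19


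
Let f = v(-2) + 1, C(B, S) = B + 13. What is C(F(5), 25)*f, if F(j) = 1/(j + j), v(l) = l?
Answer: -131/10 ≈ -13.100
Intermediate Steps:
F(j) = 1/(2*j)
C(B, S) = 13 + B
f = -1 (f = -2 + 1 = -1)
C(F(5), 25)*f = (13 + (½)/5)*(-1) = (13 + (½)*(⅕))*(-1) = (13 + ⅒)*(-1) = (131/10)*(-1) = -131/10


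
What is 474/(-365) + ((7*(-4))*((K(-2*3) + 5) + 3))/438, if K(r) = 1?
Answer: -684/365 ≈ -1.8740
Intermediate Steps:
474/(-365) + ((7*(-4))*((K(-2*3) + 5) + 3))/438 = 474/(-365) + ((7*(-4))*((1 + 5) + 3))/438 = 474*(-1/365) - 28*(6 + 3)*(1/438) = -474/365 - 28*9*(1/438) = -474/365 - 252*1/438 = -474/365 - 42/73 = -684/365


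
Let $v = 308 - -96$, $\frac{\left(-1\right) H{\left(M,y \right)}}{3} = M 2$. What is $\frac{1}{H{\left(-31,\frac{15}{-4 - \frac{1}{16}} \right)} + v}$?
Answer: $\frac{1}{590} \approx 0.0016949$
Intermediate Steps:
$H{\left(M,y \right)} = - 6 M$ ($H{\left(M,y \right)} = - 3 M 2 = - 3 \cdot 2 M = - 6 M$)
$v = 404$ ($v = 308 + 96 = 404$)
$\frac{1}{H{\left(-31,\frac{15}{-4 - \frac{1}{16}} \right)} + v} = \frac{1}{\left(-6\right) \left(-31\right) + 404} = \frac{1}{186 + 404} = \frac{1}{590}$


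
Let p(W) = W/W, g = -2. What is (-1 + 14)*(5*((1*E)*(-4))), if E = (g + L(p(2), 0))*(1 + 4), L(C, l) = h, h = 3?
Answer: -1300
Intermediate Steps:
p(W) = 1
L(C, l) = 3
E = 5 (E = (-2 + 3)*(1 + 4) = 1*5 = 5)
(-1 + 14)*(5*((1*E)*(-4))) = (-1 + 14)*(5*((1*5)*(-4))) = 13*(5*(5*(-4))) = 13*(5*(-20)) = 13*(-100) = -1300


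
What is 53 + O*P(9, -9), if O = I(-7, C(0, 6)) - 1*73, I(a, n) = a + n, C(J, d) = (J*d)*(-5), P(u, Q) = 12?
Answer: -907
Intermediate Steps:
C(J, d) = -5*J*d
O = -80 (O = (-7 - 5*0*6) - 1*73 = (-7 + 0) - 73 = -7 - 73 = -80)
53 + O*P(9, -9) = 53 - 80*12 = 53 - 960 = -907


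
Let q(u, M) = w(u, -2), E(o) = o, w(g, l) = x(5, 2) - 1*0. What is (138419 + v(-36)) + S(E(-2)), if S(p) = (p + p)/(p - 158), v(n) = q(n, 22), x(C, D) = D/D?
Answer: 5536801/40 ≈ 1.3842e+5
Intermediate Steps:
x(C, D) = 1
w(g, l) = 1 (w(g, l) = 1 - 1*0 = 1 + 0 = 1)
q(u, M) = 1
v(n) = 1
S(p) = 2*p/(-158 + p) (S(p) = (2*p)/(-158 + p) = 2*p/(-158 + p))
(138419 + v(-36)) + S(E(-2)) = (138419 + 1) + 2*(-2)/(-158 - 2) = 138420 + 2*(-2)/(-160) = 138420 + 2*(-2)*(-1/160) = 138420 + 1/40 = 5536801/40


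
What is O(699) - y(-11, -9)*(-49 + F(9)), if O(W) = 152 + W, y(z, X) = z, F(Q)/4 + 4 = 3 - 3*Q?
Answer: -920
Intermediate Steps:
F(Q) = -4 - 12*Q (F(Q) = -16 + 4*(3 - 3*Q) = -16 + (12 - 12*Q) = -4 - 12*Q)
O(699) - y(-11, -9)*(-49 + F(9)) = (152 + 699) - (-11)*(-49 + (-4 - 12*9)) = 851 - (-11)*(-49 + (-4 - 108)) = 851 - (-11)*(-49 - 112) = 851 - (-11)*(-161) = 851 - 1*1771 = 851 - 1771 = -920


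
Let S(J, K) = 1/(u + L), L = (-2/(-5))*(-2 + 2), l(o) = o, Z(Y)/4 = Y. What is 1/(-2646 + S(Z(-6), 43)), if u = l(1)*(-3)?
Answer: -3/7939 ≈ -0.00037788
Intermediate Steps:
Z(Y) = 4*Y
u = -3 (u = 1*(-3) = -3)
L = 0 (L = -2*(-⅕)*0 = (⅖)*0 = 0)
S(J, K) = -⅓ (S(J, K) = 1/(-3 + 0) = 1/(-3) = -⅓)
1/(-2646 + S(Z(-6), 43)) = 1/(-2646 - ⅓) = 1/(-7939/3) = -3/7939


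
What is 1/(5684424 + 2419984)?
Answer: 1/8104408 ≈ 1.2339e-7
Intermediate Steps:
1/(5684424 + 2419984) = 1/8104408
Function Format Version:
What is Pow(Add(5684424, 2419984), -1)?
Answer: Rational(1, 8104408) ≈ 1.2339e-7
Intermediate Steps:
Pow(Add(5684424, 2419984), -1) = Pow(8104408, -1) = Rational(1, 8104408)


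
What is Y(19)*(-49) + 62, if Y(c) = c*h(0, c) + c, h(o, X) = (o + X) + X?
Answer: -36247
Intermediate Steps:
h(o, X) = o + 2*X (h(o, X) = (X + o) + X = o + 2*X)
Y(c) = c + 2*c² (Y(c) = c*(0 + 2*c) + c = c*(2*c) + c = 2*c² + c = c + 2*c²)
Y(19)*(-49) + 62 = (19*(1 + 2*19))*(-49) + 62 = (19*(1 + 38))*(-49) + 62 = (19*39)*(-49) + 62 = 741*(-49) + 62 = -36309 + 62 = -36247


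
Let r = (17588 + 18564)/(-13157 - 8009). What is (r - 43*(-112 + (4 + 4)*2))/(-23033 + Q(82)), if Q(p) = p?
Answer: -43668548/242890433 ≈ -0.17979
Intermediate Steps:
r = -18076/10583 (r = 36152/(-21166) = 36152*(-1/21166) = -18076/10583 ≈ -1.7080)
(r - 43*(-112 + (4 + 4)*2))/(-23033 + Q(82)) = (-18076/10583 - 43*(-112 + (4 + 4)*2))/(-23033 + 82) = (-18076/10583 - 43*(-112 + 8*2))/(-22951) = (-18076/10583 - 43*(-112 + 16))*(-1/22951) = (-18076/10583 - 43*(-96))*(-1/22951) = (-18076/10583 + 4128)*(-1/22951) = (43668548/10583)*(-1/22951) = -43668548/242890433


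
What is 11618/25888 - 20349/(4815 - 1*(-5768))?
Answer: -10627411/7209808 ≈ -1.4740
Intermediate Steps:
11618/25888 - 20349/(4815 - 1*(-5768)) = 11618*(1/25888) - 20349/(4815 + 5768) = 5809/12944 - 20349/10583 = 5809/12944 - 20349*1/10583 = 5809/12944 - 1071/557 = -10627411/7209808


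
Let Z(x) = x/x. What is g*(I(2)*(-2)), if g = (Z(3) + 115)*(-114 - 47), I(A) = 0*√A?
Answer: 0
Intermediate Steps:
Z(x) = 1
I(A) = 0
g = -18676 (g = (1 + 115)*(-114 - 47) = 116*(-161) = -18676)
g*(I(2)*(-2)) = -0*(-2) = -18676*0 = 0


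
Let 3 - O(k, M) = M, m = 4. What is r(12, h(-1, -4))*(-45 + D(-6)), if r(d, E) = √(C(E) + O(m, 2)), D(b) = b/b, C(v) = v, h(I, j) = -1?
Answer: 0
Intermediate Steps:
O(k, M) = 3 - M
D(b) = 1
r(d, E) = √(1 + E) (r(d, E) = √(E + (3 - 1*2)) = √(E + (3 - 2)) = √(E + 1) = √(1 + E))
r(12, h(-1, -4))*(-45 + D(-6)) = √(1 - 1)*(-45 + 1) = √0*(-44) = 0*(-44) = 0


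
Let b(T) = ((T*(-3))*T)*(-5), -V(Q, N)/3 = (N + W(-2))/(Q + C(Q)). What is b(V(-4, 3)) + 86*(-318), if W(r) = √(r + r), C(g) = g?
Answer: -1749597/64 + 405*I/16 ≈ -27337.0 + 25.313*I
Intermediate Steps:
W(r) = √2*√r (W(r) = √(2*r) = √2*√r)
V(Q, N) = -3*(N + 2*I)/(2*Q) (V(Q, N) = -3*(N + √2*√(-2))/(Q + Q) = -3*(N + √2*(I*√2))/(2*Q) = -3*(N + 2*I)*1/(2*Q) = -3*(N + 2*I)/(2*Q))
b(T) = 15*T² (b(T) = ((-3*T)*T)*(-5) = -3*T²*(-5) = 15*T²)
b(V(-4, 3)) + 86*(-318) = 15*((3/2)*(-1*3 - 2*I)/(-4))² + 86*(-318) = 15*((3/2)*(-¼)*(-3 - 2*I))² - 27348 = 15*(9/8 + 3*I/4)² - 27348 = -27348 + 15*(9/8 + 3*I/4)²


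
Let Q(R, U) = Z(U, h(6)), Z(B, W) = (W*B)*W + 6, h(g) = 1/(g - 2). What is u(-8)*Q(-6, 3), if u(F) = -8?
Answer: -99/2 ≈ -49.500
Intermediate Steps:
h(g) = 1/(-2 + g)
Z(B, W) = 6 + B*W² (Z(B, W) = (B*W)*W + 6 = B*W² + 6 = 6 + B*W²)
Q(R, U) = 6 + U/16 (Q(R, U) = 6 + U*(1/(-2 + 6))² = 6 + U*(1/4)² = 6 + U*(¼)² = 6 + U*(1/16) = 6 + U/16)
u(-8)*Q(-6, 3) = -8*(6 + (1/16)*3) = -8*(6 + 3/16) = -8*99/16 = -99/2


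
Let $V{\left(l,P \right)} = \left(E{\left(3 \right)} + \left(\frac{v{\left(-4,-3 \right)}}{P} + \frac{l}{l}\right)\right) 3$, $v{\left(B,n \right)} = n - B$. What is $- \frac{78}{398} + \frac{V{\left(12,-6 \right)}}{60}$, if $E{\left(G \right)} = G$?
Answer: $- \frac{103}{23880} \approx -0.0043132$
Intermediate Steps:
$V{\left(l,P \right)} = 12 + \frac{3}{P}$ ($V{\left(l,P \right)} = \left(3 + \left(\frac{-3 - -4}{P} + \frac{l}{l}\right)\right) 3 = \left(3 + \left(\frac{-3 + 4}{P} + 1\right)\right) 3 = \left(3 + \left(1 \frac{1}{P} + 1\right)\right) 3 = \left(3 + \left(\frac{1}{P} + 1\right)\right) 3 = \left(3 + \left(1 + \frac{1}{P}\right)\right) 3 = \left(4 + \frac{1}{P}\right) 3 = 12 + \frac{3}{P}$)
$- \frac{78}{398} + \frac{V{\left(12,-6 \right)}}{60} = - \frac{78}{398} + \frac{12 + \frac{3}{-6}}{60} = \left(-78\right) \frac{1}{398} + \left(12 + 3 \left(- \frac{1}{6}\right)\right) \frac{1}{60} = - \frac{39}{199} + \left(12 - \frac{1}{2}\right) \frac{1}{60} = - \frac{39}{199} + \frac{23}{2} \cdot \frac{1}{60} = - \frac{39}{199} + \frac{23}{120} = - \frac{103}{23880}$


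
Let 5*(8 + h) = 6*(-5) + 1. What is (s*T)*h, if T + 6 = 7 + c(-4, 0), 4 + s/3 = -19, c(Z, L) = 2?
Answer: 14283/5 ≈ 2856.6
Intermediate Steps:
h = -69/5 (h = -8 + (6*(-5) + 1)/5 = -8 + (-30 + 1)/5 = -8 + (⅕)*(-29) = -8 - 29/5 = -69/5 ≈ -13.800)
s = -69 (s = -12 + 3*(-19) = -12 - 57 = -69)
T = 3 (T = -6 + (7 + 2) = -6 + 9 = 3)
(s*T)*h = -69*3*(-69/5) = -207*(-69/5) = 14283/5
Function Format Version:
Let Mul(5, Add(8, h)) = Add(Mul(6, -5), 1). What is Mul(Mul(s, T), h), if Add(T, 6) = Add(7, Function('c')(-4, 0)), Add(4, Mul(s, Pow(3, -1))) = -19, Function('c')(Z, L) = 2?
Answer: Rational(14283, 5) ≈ 2856.6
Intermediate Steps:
h = Rational(-69, 5) (h = Add(-8, Mul(Rational(1, 5), Add(Mul(6, -5), 1))) = Add(-8, Mul(Rational(1, 5), Add(-30, 1))) = Add(-8, Mul(Rational(1, 5), -29)) = Add(-8, Rational(-29, 5)) = Rational(-69, 5) ≈ -13.800)
s = -69 (s = Add(-12, Mul(3, -19)) = Add(-12, -57) = -69)
T = 3 (T = Add(-6, Add(7, 2)) = Add(-6, 9) = 3)
Mul(Mul(s, T), h) = Mul(Mul(-69, 3), Rational(-69, 5)) = Mul(-207, Rational(-69, 5)) = Rational(14283, 5)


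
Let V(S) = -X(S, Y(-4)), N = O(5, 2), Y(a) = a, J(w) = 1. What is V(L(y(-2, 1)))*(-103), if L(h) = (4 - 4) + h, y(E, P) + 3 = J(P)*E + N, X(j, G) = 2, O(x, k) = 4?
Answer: 206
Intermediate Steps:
N = 4
y(E, P) = 1 + E (y(E, P) = -3 + (1*E + 4) = -3 + (E + 4) = -3 + (4 + E) = 1 + E)
L(h) = h (L(h) = 0 + h = h)
V(S) = -2 (V(S) = -1*2 = -2)
V(L(y(-2, 1)))*(-103) = -2*(-103) = 206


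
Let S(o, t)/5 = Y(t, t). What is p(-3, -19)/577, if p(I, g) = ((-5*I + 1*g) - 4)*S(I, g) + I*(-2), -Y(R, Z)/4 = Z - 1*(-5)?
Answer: -2234/577 ≈ -3.8717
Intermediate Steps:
Y(R, Z) = -20 - 4*Z (Y(R, Z) = -4*(Z - 1*(-5)) = -4*(Z + 5) = -4*(5 + Z) = -20 - 4*Z)
S(o, t) = -100 - 20*t (S(o, t) = 5*(-20 - 4*t) = -100 - 20*t)
p(I, g) = -2*I + (-100 - 20*g)*(-4 + g - 5*I) (p(I, g) = ((-5*I + 1*g) - 4)*(-100 - 20*g) + I*(-2) = ((-5*I + g) - 4)*(-100 - 20*g) - 2*I = ((g - 5*I) - 4)*(-100 - 20*g) - 2*I = (-4 + g - 5*I)*(-100 - 20*g) - 2*I = (-100 - 20*g)*(-4 + g - 5*I) - 2*I = -2*I + (-100 - 20*g)*(-4 + g - 5*I))
p(-3, -19)/577 = (400 - 20*(-19) - 20*(-19)² + 498*(-3) + 100*(-3)*(-19))/577 = (400 + 380 - 20*361 - 1494 + 5700)*(1/577) = (400 + 380 - 7220 - 1494 + 5700)*(1/577) = -2234*1/577 = -2234/577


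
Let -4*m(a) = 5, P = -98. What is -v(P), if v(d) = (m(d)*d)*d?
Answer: 12005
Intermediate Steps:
m(a) = -5/4 (m(a) = -¼*5 = -5/4)
v(d) = -5*d²/4 (v(d) = (-5*d/4)*d = -5*d²/4)
-v(P) = -(-5)*(-98)²/4 = -(-5)*9604/4 = -1*(-12005) = 12005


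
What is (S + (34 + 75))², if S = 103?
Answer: 44944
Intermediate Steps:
(S + (34 + 75))² = (103 + (34 + 75))² = (103 + 109)² = 212² = 44944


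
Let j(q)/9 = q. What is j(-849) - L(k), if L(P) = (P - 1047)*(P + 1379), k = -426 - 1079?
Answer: -329193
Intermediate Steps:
k = -1505
L(P) = (-1047 + P)*(1379 + P)
j(q) = 9*q
j(-849) - L(k) = 9*(-849) - (-1443813 + (-1505)² + 332*(-1505)) = -7641 - (-1443813 + 2265025 - 499660) = -7641 - 1*321552 = -7641 - 321552 = -329193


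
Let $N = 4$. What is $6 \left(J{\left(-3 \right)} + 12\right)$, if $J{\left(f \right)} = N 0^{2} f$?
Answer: $72$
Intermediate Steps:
$J{\left(f \right)} = 0$ ($J{\left(f \right)} = 4 \cdot 0^{2} f = 4 \cdot 0 f = 0 f = 0$)
$6 \left(J{\left(-3 \right)} + 12\right) = 6 \left(0 + 12\right) = 6 \cdot 12 = 72$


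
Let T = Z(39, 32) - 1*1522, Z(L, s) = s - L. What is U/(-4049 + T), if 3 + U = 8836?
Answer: -8833/5578 ≈ -1.5835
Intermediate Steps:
U = 8833 (U = -3 + 8836 = 8833)
T = -1529 (T = (32 - 1*39) - 1*1522 = (32 - 39) - 1522 = -7 - 1522 = -1529)
U/(-4049 + T) = 8833/(-4049 - 1529) = 8833/(-5578) = 8833*(-1/5578) = -8833/5578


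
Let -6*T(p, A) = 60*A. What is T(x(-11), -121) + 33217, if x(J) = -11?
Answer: 34427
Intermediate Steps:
T(p, A) = -10*A
T(x(-11), -121) + 33217 = -10*(-121) + 33217 = 1210 + 33217 = 34427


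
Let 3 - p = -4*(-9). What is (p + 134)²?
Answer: 10201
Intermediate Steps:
p = -33 (p = 3 - (-4)*(-9) = 3 - 1*36 = 3 - 36 = -33)
(p + 134)² = (-33 + 134)² = 101² = 10201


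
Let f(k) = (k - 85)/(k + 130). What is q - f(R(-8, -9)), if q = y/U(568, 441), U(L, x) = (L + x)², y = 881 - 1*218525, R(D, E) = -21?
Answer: 84193390/110970829 ≈ 0.75870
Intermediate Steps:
y = -217644 (y = 881 - 218525 = -217644)
f(k) = (-85 + k)/(130 + k)
q = -217644/1018081 (q = -217644/(568 + 441)² = -217644/(1009²) = -217644/1018081 ≈ -0.21378)
q - f(R(-8, -9)) = -217644/1018081 - (-85 - 21)/(130 - 21) = -217644/1018081 - (-106)/109 = -217644/1018081 - 1*(-106/109) = -217644/1018081 + 106/109 = 84193390/110970829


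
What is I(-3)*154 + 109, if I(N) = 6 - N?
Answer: 1495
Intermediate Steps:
I(-3)*154 + 109 = (6 - 1*(-3))*154 + 109 = (6 + 3)*154 + 109 = 9*154 + 109 = 1386 + 109 = 1495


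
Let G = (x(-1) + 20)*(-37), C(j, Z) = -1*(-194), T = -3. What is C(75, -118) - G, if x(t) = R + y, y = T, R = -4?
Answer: 675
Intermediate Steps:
y = -3
C(j, Z) = 194
x(t) = -7 (x(t) = -4 - 3 = -7)
G = -481 (G = (-7 + 20)*(-37) = 13*(-37) = -481)
C(75, -118) - G = 194 - 1*(-481) = 194 + 481 = 675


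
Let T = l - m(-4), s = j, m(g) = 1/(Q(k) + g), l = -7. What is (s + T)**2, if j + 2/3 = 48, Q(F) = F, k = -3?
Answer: 722500/441 ≈ 1638.3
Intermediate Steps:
j = 142/3 (j = -2/3 + 48 = 142/3 ≈ 47.333)
m(g) = 1/(-3 + g)
s = 142/3 ≈ 47.333
T = -48/7 (T = -7 - 1/(-3 - 4) = -7 - 1/(-7) = -7 - 1*(-1/7) = -7 + 1/7 = -48/7 ≈ -6.8571)
(s + T)**2 = (142/3 - 48/7)**2 = (850/21)**2 = 722500/441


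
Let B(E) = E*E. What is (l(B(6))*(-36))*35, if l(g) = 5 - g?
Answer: 39060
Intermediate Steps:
B(E) = E²
(l(B(6))*(-36))*35 = ((5 - 1*6²)*(-36))*35 = ((5 - 1*36)*(-36))*35 = ((5 - 36)*(-36))*35 = -31*(-36)*35 = 1116*35 = 39060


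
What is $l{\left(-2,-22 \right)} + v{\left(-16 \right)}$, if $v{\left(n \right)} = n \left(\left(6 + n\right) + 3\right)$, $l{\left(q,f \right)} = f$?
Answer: $90$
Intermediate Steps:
$v{\left(n \right)} = n \left(9 + n\right)$
$l{\left(-2,-22 \right)} + v{\left(-16 \right)} = -22 - 16 \left(9 - 16\right) = -22 - -112 = -22 + 112 = 90$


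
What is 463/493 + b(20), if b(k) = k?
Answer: 10323/493 ≈ 20.939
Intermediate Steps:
463/493 + b(20) = 463/493 + 20 = 10323/493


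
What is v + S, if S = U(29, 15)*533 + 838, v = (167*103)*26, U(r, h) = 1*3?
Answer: 449663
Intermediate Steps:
U(r, h) = 3
v = 447226 (v = 17201*26 = 447226)
S = 2437 (S = 3*533 + 838 = 1599 + 838 = 2437)
v + S = 447226 + 2437 = 449663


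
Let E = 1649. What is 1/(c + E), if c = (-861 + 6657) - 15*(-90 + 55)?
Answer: 1/7970 ≈ 0.00012547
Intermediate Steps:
c = 6321 (c = 5796 - 15*(-35) = 5796 + 525 = 6321)
1/(c + E) = 1/(6321 + 1649) = 1/7970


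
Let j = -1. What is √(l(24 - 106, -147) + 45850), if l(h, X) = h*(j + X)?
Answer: √57986 ≈ 240.80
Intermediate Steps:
l(h, X) = h*(-1 + X)
√(l(24 - 106, -147) + 45850) = √((24 - 106)*(-1 - 147) + 45850) = √(-82*(-148) + 45850) = √(12136 + 45850) = √57986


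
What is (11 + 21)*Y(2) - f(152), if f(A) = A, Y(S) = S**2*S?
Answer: 104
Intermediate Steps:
Y(S) = S**3
(11 + 21)*Y(2) - f(152) = (11 + 21)*2**3 - 1*152 = 32*8 - 152 = 256 - 152 = 104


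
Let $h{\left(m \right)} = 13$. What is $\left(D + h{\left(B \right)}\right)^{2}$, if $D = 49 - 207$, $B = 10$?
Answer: $21025$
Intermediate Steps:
$D = -158$
$\left(D + h{\left(B \right)}\right)^{2} = \left(-158 + 13\right)^{2} = \left(-145\right)^{2} = 21025$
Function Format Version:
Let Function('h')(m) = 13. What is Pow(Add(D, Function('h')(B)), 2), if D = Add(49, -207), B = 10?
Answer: 21025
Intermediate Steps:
D = -158
Pow(Add(D, Function('h')(B)), 2) = Pow(Add(-158, 13), 2) = Pow(-145, 2) = 21025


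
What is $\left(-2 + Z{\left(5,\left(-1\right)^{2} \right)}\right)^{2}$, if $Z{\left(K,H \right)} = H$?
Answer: $1$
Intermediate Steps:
$\left(-2 + Z{\left(5,\left(-1\right)^{2} \right)}\right)^{2} = \left(-2 + \left(-1\right)^{2}\right)^{2} = \left(-2 + 1\right)^{2} = \left(-1\right)^{2} = 1$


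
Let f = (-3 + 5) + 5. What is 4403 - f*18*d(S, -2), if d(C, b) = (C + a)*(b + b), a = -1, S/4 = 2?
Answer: 7931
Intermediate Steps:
S = 8 (S = 4*2 = 8)
d(C, b) = 2*b*(-1 + C) (d(C, b) = (C - 1)*(b + b) = (-1 + C)*(2*b) = 2*b*(-1 + C))
f = 7 (f = 2 + 5 = 7)
4403 - f*18*d(S, -2) = 4403 - 7*18*2*(-2)*(-1 + 8) = 4403 - 126*2*(-2)*7 = 4403 - 126*(-28) = 4403 - 1*(-3528) = 4403 + 3528 = 7931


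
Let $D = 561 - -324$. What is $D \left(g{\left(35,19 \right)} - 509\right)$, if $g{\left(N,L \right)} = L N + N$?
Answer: $169035$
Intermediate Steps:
$g{\left(N,L \right)} = N + L N$
$D = 885$ ($D = 561 + 324 = 885$)
$D \left(g{\left(35,19 \right)} - 509\right) = 885 \left(35 \left(1 + 19\right) - 509\right) = 885 \left(35 \cdot 20 - 509\right) = 885 \left(700 - 509\right) = 885 \cdot 191 = 169035$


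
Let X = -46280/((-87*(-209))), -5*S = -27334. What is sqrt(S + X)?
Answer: sqrt(45165001170630)/90915 ≈ 73.921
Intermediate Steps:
S = 27334/5 (S = -1/5*(-27334) = 27334/5 ≈ 5466.8)
X = -46280/18183 ≈ -2.5452
sqrt(S + X) = sqrt(27334/5 - 46280/18183) = sqrt(496782722/90915) = sqrt(45165001170630)/90915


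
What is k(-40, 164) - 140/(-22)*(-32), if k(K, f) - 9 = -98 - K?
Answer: -2779/11 ≈ -252.64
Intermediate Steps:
k(K, f) = -89 - K (k(K, f) = 9 + (-98 - K) = -89 - K)
k(-40, 164) - 140/(-22)*(-32) = (-89 - 1*(-40)) - 140/(-22)*(-32) = (-89 + 40) - 140*(-1)/22*(-32) = -49 - 5*(-14/11)*(-32) = -49 + (70/11)*(-32) = -49 - 2240/11 = -2779/11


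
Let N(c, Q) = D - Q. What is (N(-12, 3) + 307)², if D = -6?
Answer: 88804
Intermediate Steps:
N(c, Q) = -6 - Q
(N(-12, 3) + 307)² = ((-6 - 1*3) + 307)² = ((-6 - 3) + 307)² = (-9 + 307)² = 298² = 88804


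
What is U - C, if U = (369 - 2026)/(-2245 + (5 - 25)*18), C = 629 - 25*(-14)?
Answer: -2548638/2605 ≈ -978.36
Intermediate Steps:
C = 979 (C = 629 + 350 = 979)
U = 1657/2605 (U = -1657/(-2245 - 20*18) = -1657/(-2245 - 360) = -1657/(-2605) = -1657*(-1/2605) = 1657/2605 ≈ 0.63608)
U - C = 1657/2605 - 1*979 = 1657/2605 - 979 = -2548638/2605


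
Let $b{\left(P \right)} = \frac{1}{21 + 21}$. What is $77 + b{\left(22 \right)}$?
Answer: $\frac{3235}{42} \approx 77.024$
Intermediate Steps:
$b{\left(P \right)} = \frac{1}{42}$
$77 + b{\left(22 \right)} = 77 + \frac{1}{42} = \frac{3235}{42}$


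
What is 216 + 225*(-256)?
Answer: -57384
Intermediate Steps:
216 + 225*(-256) = 216 - 57600 = -57384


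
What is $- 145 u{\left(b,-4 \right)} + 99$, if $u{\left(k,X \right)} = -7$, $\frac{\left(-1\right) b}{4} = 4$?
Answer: $1114$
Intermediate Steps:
$b = -16$ ($b = \left(-4\right) 4 = -16$)
$- 145 u{\left(b,-4 \right)} + 99 = \left(-145\right) \left(-7\right) + 99 = 1015 + 99 = 1114$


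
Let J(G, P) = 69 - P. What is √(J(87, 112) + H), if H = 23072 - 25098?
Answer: I*√2069 ≈ 45.486*I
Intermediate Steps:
H = -2026
√(J(87, 112) + H) = √((69 - 1*112) - 2026) = √((69 - 112) - 2026) = √(-43 - 2026) = √(-2069) = I*√2069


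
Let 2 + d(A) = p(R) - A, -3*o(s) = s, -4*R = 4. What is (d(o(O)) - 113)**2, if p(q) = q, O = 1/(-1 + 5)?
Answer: 1934881/144 ≈ 13437.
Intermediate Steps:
R = -1 (R = -1/4*4 = -1)
O = 1/4 ≈ 0.25000
o(s) = -s/3
d(A) = -3 - A (d(A) = -2 + (-1 - A) = -3 - A)
(d(o(O)) - 113)**2 = ((-3 - (-1)/(3*4)) - 113)**2 = ((-3 - 1*(-1/12)) - 113)**2 = ((-3 + 1/12) - 113)**2 = (-35/12 - 113)**2 = (-1391/12)**2 = 1934881/144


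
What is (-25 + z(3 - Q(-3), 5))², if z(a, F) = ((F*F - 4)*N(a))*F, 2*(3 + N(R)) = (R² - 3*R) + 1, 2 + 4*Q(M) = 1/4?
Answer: 11400900625/262144 ≈ 43491.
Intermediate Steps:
Q(M) = -7/16 (Q(M) = -½ + (¼)/4 = -½ + (¼)*(¼) = -½ + 1/16 = -7/16)
N(R) = -5/2 + R²/2 - 3*R/2 (N(R) = -3 + ((R² - 3*R) + 1)/2 = -3 + (1 + R² - 3*R)/2 = -3 + (½ + R²/2 - 3*R/2) = -5/2 + R²/2 - 3*R/2)
z(a, F) = F*(-4 + F²)*(-5/2 + a²/2 - 3*a/2) (z(a, F) = ((F*F - 4)*(-5/2 + a²/2 - 3*a/2))*F = ((F² - 4)*(-5/2 + a²/2 - 3*a/2))*F = ((-4 + F²)*(-5/2 + a²/2 - 3*a/2))*F = F*(-4 + F²)*(-5/2 + a²/2 - 3*a/2))
(-25 + z(3 - Q(-3), 5))² = (-25 - ½*5*(-4 + 5²)*(5 - (3 - 1*(-7/16))² + 3*(3 - 1*(-7/16))))² = (-25 - ½*5*(-4 + 25)*(5 - (3 + 7/16)² + 3*(3 + 7/16)))² = (-25 - ½*5*21*(5 - (55/16)² + 3*(55/16)))² = (-25 - ½*5*21*(5 - 1*3025/256 + 165/16))² = (-25 - ½*5*21*(5 - 3025/256 + 165/16))² = (-25 - ½*5*21*895/256)² = (-25 - 93975/512)² = (-106775/512)² = 11400900625/262144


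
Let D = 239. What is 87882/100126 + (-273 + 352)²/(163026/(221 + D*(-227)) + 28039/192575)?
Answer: -1624862368444087309/747934429004113 ≈ -2172.5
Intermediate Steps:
87882/100126 + (-273 + 352)²/(163026/(221 + D*(-227)) + 28039/192575) = 87882/100126 + (-273 + 352)²/(163026/(221 + 239*(-227)) + 28039/192575) = 87882*(1/100126) + 79²/(163026/(221 - 54253) + 28039*(1/192575)) = 43941/50063 + 6241/(163026/(-54032) + 28039/192575) = 43941/50063 + 6241/(163026*(-1/54032) + 28039/192575) = 43941/50063 + 6241/(-81513/27016 + 28039/192575) = 43941/50063 + 6241/(-14939864351/5202606200) = 43941/50063 + 6241*(-5202606200/14939864351) = 43941/50063 - 32469465294200/14939864351 = -1624862368444087309/747934429004113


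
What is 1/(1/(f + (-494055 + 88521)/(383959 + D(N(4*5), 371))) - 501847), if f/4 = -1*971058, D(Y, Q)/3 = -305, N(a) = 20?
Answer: -743916083871/373332054942601259 ≈ -1.9926e-6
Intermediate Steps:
D(Y, Q) = -915 (D(Y, Q) = 3*(-305) = -915)
f = -3884232 (f = 4*(-1*971058) = 4*(-971058) = -3884232)
1/(1/(f + (-494055 + 88521)/(383959 + D(N(4*5), 371))) - 501847) = 1/(1/(-3884232 + (-494055 + 88521)/(383959 - 915)) - 501847) = 1/(1/(-3884232 - 405534/383044) - 501847) = 1/(1/(-3884232 - 405534*1/383044) - 501847) = 1/(1/(-3884232 - 202767/191522) - 501847) = 1/(1/(-743916083871/191522) - 501847) = 1/(-191522/743916083871 - 501847) = 1/(-373332054942601259/743916083871) = -743916083871/373332054942601259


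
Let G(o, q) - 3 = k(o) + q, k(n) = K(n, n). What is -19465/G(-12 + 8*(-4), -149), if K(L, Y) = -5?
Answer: 19465/151 ≈ 128.91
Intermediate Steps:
k(n) = -5
G(o, q) = -2 + q (G(o, q) = 3 + (-5 + q) = -2 + q)
-19465/G(-12 + 8*(-4), -149) = -19465/(-2 - 149) = -19465/(-151) = -19465*(-1/151) = 19465/151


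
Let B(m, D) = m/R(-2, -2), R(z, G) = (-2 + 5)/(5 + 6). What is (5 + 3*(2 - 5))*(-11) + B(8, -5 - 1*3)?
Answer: 220/3 ≈ 73.333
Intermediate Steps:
R(z, G) = 3/11
B(m, D) = 11*m/3 (B(m, D) = m/(3/11) = m*(11/3) = 11*m/3)
(5 + 3*(2 - 5))*(-11) + B(8, -5 - 1*3) = (5 + 3*(2 - 5))*(-11) + (11/3)*8 = (5 + 3*(-3))*(-11) + 88/3 = (5 - 9)*(-11) + 88/3 = -4*(-11) + 88/3 = 44 + 88/3 = 220/3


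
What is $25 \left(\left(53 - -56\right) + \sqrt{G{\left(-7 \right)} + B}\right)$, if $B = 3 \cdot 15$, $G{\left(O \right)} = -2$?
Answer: $2725 + 25 \sqrt{43} \approx 2888.9$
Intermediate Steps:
$B = 45$
$25 \left(\left(53 - -56\right) + \sqrt{G{\left(-7 \right)} + B}\right) = 25 \left(\left(53 - -56\right) + \sqrt{-2 + 45}\right) = 25 \left(\left(53 + 56\right) + \sqrt{43}\right) = 25 \left(109 + \sqrt{43}\right) = 2725 + 25 \sqrt{43}$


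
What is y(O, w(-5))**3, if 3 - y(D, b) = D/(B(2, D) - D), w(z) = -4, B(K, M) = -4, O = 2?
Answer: 1000/27 ≈ 37.037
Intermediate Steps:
y(D, b) = 3 - D/(-4 - D)
y(O, w(-5))**3 = (4*(3 + 2)/(4 + 2))**3 = (4*5/6)**3 = (4*(1/6)*5)**3 = (10/3)**3 = 1000/27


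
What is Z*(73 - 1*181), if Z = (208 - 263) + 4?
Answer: 5508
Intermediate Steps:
Z = -51 (Z = -55 + 4 = -51)
Z*(73 - 1*181) = -51*(73 - 1*181) = -51*(73 - 181) = -51*(-108) = 5508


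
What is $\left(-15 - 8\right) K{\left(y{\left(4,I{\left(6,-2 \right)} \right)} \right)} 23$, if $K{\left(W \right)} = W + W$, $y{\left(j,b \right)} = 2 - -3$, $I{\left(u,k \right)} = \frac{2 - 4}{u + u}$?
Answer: $-5290$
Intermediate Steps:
$I{\left(u,k \right)} = - \frac{1}{u}$ ($I{\left(u,k \right)} = - \frac{2}{2 u} = - 2 \frac{1}{2 u} = - \frac{1}{u}$)
$y{\left(j,b \right)} = 5$ ($y{\left(j,b \right)} = 2 + 3 = 5$)
$K{\left(W \right)} = 2 W$
$\left(-15 - 8\right) K{\left(y{\left(4,I{\left(6,-2 \right)} \right)} \right)} 23 = \left(-15 - 8\right) 2 \cdot 5 \cdot 23 = \left(-15 - 8\right) 10 \cdot 23 = \left(-23\right) 10 \cdot 23 = \left(-230\right) 23 = -5290$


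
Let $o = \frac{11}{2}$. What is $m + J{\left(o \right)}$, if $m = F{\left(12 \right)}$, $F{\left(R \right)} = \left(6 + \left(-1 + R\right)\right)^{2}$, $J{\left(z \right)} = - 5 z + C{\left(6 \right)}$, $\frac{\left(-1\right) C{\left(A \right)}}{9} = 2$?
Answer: $\frac{487}{2} \approx 243.5$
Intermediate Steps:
$C{\left(A \right)} = -18$ ($C{\left(A \right)} = \left(-9\right) 2 = -18$)
$o = \frac{11}{2}$ ($o = 11 \cdot \frac{1}{2} = \frac{11}{2} \approx 5.5$)
$J{\left(z \right)} = -18 - 5 z$ ($J{\left(z \right)} = - 5 z - 18 = -18 - 5 z$)
$F{\left(R \right)} = \left(5 + R\right)^{2}$
$m = 289$ ($m = \left(5 + 12\right)^{2} = 17^{2} = 289$)
$m + J{\left(o \right)} = 289 - \frac{91}{2} = \frac{487}{2}$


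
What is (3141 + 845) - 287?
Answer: 3699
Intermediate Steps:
(3141 + 845) - 287 = 3986 - 287 = 3699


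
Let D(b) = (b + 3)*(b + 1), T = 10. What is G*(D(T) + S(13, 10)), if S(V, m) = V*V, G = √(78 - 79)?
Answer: 312*I ≈ 312.0*I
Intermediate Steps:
D(b) = (1 + b)*(3 + b) (D(b) = (3 + b)*(1 + b) = (1 + b)*(3 + b))
G = I (G = √(-1) = I ≈ 1.0*I)
S(V, m) = V²
G*(D(T) + S(13, 10)) = I*((3 + 10² + 4*10) + 13²) = I*((3 + 100 + 40) + 169) = I*(143 + 169) = I*312 = 312*I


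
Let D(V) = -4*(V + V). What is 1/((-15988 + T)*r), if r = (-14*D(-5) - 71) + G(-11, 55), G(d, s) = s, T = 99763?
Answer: -1/48254400 ≈ -2.0723e-8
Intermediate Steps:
D(V) = -8*V
r = -576 (r = (-(-112)*(-5) - 71) + 55 = (-14*40 - 71) + 55 = (-560 - 71) + 55 = -631 + 55 = -576)
1/((-15988 + T)*r) = 1/((-15988 + 99763)*(-576)) = -1/576/83775 = (1/83775)*(-1/576) = -1/48254400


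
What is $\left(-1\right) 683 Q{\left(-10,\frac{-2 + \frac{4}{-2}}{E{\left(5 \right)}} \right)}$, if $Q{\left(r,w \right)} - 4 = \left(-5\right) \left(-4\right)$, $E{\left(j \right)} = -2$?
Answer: $-16392$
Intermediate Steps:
$Q{\left(r,w \right)} = 24$ ($Q{\left(r,w \right)} = 4 - -20 = 4 + 20 = 24$)
$\left(-1\right) 683 Q{\left(-10,\frac{-2 + \frac{4}{-2}}{E{\left(5 \right)}} \right)} = \left(-1\right) 683 \cdot 24 = \left(-683\right) 24 = -16392$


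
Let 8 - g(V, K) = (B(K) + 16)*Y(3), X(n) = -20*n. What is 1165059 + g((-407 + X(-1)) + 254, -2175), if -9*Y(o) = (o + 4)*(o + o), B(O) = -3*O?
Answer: 3586775/3 ≈ 1.1956e+6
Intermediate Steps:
Y(o) = -2*o*(4 + o)/9 (Y(o) = -(o + 4)*(o + o)/9 = -(4 + o)*2*o/9 = -2*o*(4 + o)/9)
g(V, K) = 248/3 - 14*K (g(V, K) = 8 - (-3*K + 16)*(-2/9*3*(4 + 3)) = 8 - (16 - 3*K)*(-2/9*3*7) = 8 - (16 - 3*K)*(-14)/3 = 8 - (-224/3 + 14*K) = 8 + (224/3 - 14*K) = 248/3 - 14*K)
1165059 + g((-407 + X(-1)) + 254, -2175) = 1165059 + (248/3 - 14*(-2175)) = 1165059 + (248/3 + 30450) = 1165059 + 91598/3 = 3586775/3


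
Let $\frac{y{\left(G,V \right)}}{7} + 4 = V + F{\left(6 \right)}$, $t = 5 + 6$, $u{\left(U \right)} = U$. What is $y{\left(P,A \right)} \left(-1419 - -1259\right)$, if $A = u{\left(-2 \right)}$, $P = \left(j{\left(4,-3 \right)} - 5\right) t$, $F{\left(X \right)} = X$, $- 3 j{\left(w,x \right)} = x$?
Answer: $0$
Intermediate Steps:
$j{\left(w,x \right)} = - \frac{x}{3}$
$t = 11$
$P = -44$ ($P = \left(\left(- \frac{1}{3}\right) \left(-3\right) - 5\right) 11 = \left(1 - 5\right) 11 = \left(-4\right) 11 = -44$)
$A = -2$
$y{\left(G,V \right)} = 14 + 7 V$ ($y{\left(G,V \right)} = -28 + 7 \left(V + 6\right) = -28 + 7 \left(6 + V\right) = -28 + \left(42 + 7 V\right) = 14 + 7 V$)
$y{\left(P,A \right)} \left(-1419 - -1259\right) = \left(14 + 7 \left(-2\right)\right) \left(-1419 - -1259\right) = \left(14 - 14\right) \left(-1419 + 1259\right) = 0 \left(-160\right) = 0$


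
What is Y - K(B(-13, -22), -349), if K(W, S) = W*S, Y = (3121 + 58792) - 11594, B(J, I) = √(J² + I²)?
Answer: 50319 + 349*√653 ≈ 59237.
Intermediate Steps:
B(J, I) = √(I² + J²)
Y = 50319 (Y = 61913 - 11594 = 50319)
K(W, S) = S*W
Y - K(B(-13, -22), -349) = 50319 - (-349)*√((-22)² + (-13)²) = 50319 - (-349)*√(484 + 169) = 50319 - (-349)*√653 = 50319 + 349*√653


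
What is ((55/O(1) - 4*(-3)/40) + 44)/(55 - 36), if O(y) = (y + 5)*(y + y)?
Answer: 2933/1140 ≈ 2.5728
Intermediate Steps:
O(y) = 2*y*(5 + y) (O(y) = (5 + y)*(2*y) = 2*y*(5 + y))
((55/O(1) - 4*(-3)/40) + 44)/(55 - 36) = ((55/((2*1*(5 + 1))) - 4*(-3)/40) + 44)/(55 - 36) = ((55/((2*1*6)) + 12*(1/40)) + 44)/19 = ((55/12 + 3/10) + 44)*(1/19) = (293/60 + 44)*(1/19) = (2933/60)*(1/19) = 2933/1140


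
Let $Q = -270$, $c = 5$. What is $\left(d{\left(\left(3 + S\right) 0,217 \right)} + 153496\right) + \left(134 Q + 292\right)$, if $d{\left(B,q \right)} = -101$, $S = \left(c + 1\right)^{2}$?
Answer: $117507$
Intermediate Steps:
$S = 36$ ($S = \left(5 + 1\right)^{2} = 6^{2} = 36$)
$\left(d{\left(\left(3 + S\right) 0,217 \right)} + 153496\right) + \left(134 Q + 292\right) = \left(-101 + 153496\right) + \left(134 \left(-270\right) + 292\right) = 153395 + \left(-36180 + 292\right) = 153395 - 35888 = 117507$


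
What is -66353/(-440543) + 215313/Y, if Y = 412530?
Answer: 40742412683/60579067930 ≈ 0.67255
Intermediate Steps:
-66353/(-440543) + 215313/Y = -66353/(-440543) + 215313/412530 = -66353*(-1/440543) + 215313*(1/412530) = 66353/440543 + 71771/137510 = 40742412683/60579067930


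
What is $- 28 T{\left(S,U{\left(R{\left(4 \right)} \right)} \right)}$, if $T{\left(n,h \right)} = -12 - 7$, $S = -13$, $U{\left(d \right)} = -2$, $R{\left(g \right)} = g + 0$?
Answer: $532$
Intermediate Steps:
$R{\left(g \right)} = g$
$T{\left(n,h \right)} = -19$
$- 28 T{\left(S,U{\left(R{\left(4 \right)} \right)} \right)} = \left(-28\right) \left(-19\right) = 532$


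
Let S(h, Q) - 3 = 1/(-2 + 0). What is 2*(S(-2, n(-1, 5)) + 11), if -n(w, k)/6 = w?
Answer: 27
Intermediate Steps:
n(w, k) = -6*w
S(h, Q) = 5/2 (S(h, Q) = 3 + 1/(-2 + 0) = 3 + 1/(-2) = 3 - ½ = 5/2)
2*(S(-2, n(-1, 5)) + 11) = 2*(5/2 + 11) = 2*(27/2) = 27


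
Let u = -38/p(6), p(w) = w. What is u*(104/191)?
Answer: -1976/573 ≈ -3.4485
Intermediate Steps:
u = -19/3 (u = -38/6 = -38*⅙ = -19/3 ≈ -6.3333)
u*(104/191) = -1976/(3*191) = -19/3*104/191 = -1976/573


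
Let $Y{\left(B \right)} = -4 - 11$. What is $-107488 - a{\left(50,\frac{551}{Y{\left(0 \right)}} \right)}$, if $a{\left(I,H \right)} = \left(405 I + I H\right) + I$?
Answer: $- \frac{377854}{3} \approx -1.2595 \cdot 10^{5}$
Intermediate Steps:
$Y{\left(B \right)} = -15$
$a{\left(I,H \right)} = 406 I + H I$ ($a{\left(I,H \right)} = \left(405 I + H I\right) + I = 406 I + H I$)
$-107488 - a{\left(50,\frac{551}{Y{\left(0 \right)}} \right)} = -107488 - 50 \left(406 + \frac{551}{-15}\right) = -107488 - 50 \left(406 + 551 \left(- \frac{1}{15}\right)\right) = -107488 - 50 \left(406 - \frac{551}{15}\right) = -107488 - 50 \cdot \frac{5539}{15} = -107488 - \frac{55390}{3} = - \frac{377854}{3}$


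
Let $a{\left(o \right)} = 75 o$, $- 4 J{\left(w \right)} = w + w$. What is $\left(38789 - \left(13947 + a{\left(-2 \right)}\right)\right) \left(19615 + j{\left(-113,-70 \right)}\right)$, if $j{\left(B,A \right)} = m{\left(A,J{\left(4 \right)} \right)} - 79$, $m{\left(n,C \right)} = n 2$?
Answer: $484744832$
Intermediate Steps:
$J{\left(w \right)} = - \frac{w}{2}$ ($J{\left(w \right)} = - \frac{w + w}{4} = - \frac{2 w}{4} = - \frac{w}{2}$)
$m{\left(n,C \right)} = 2 n$
$j{\left(B,A \right)} = -79 + 2 A$ ($j{\left(B,A \right)} = 2 A - 79 = -79 + 2 A$)
$\left(38789 - \left(13947 + a{\left(-2 \right)}\right)\right) \left(19615 + j{\left(-113,-70 \right)}\right) = \left(38789 - \left(13947 + 75 \left(-2\right)\right)\right) \left(19615 + \left(-79 + 2 \left(-70\right)\right)\right) = \left(38789 - 13797\right) \left(19615 - 219\right) = \left(38789 + \left(-13947 + 150\right)\right) \left(19615 - 219\right) = \left(38789 - 13797\right) 19396 = 24992 \cdot 19396 = 484744832$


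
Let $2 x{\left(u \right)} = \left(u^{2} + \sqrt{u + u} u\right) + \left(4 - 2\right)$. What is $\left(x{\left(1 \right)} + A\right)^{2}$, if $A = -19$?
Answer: $\frac{\left(35 - \sqrt{2}\right)^{2}}{4} \approx 282.0$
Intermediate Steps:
$x{\left(u \right)} = 1 + \frac{u^{2}}{2} + \frac{\sqrt{2} u^{\frac{3}{2}}}{2}$ ($x{\left(u \right)} = \frac{\left(u^{2} + \sqrt{u + u} u\right) + \left(4 - 2\right)}{2} = \frac{\left(u^{2} + \sqrt{2 u} u\right) + 2}{2} = \frac{\left(u^{2} + \sqrt{2} \sqrt{u} u\right) + 2}{2} = \frac{\left(u^{2} + \sqrt{2} u^{\frac{3}{2}}\right) + 2}{2} = \frac{2 + u^{2} + \sqrt{2} u^{\frac{3}{2}}}{2} = 1 + \frac{u^{2}}{2} + \frac{\sqrt{2} u^{\frac{3}{2}}}{2}$)
$\left(x{\left(1 \right)} + A\right)^{2} = \left(\left(1 + \frac{1^{2}}{2} + \frac{\sqrt{2} \cdot 1^{\frac{3}{2}}}{2}\right) - 19\right)^{2} = \left(\left(1 + \frac{1}{2} \cdot 1 + \frac{1}{2} \sqrt{2} \cdot 1\right) - 19\right)^{2} = \left(\left(1 + \frac{1}{2} + \frac{\sqrt{2}}{2}\right) - 19\right)^{2} = \left(\left(\frac{3}{2} + \frac{\sqrt{2}}{2}\right) - 19\right)^{2} = \left(- \frac{35}{2} + \frac{\sqrt{2}}{2}\right)^{2}$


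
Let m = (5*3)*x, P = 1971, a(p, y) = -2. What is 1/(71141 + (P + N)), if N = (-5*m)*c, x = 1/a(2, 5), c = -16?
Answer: 1/72512 ≈ 1.3791e-5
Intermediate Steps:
x = -1/2 (x = 1/(-2) = -1/2 ≈ -0.50000)
m = -15/2 (m = (5*3)*(-1/2) = 15*(-1/2) = -15/2 ≈ -7.5000)
N = -600 (N = -5*(-15/2)*(-16) = (75/2)*(-16) = -600)
1/(71141 + (P + N)) = 1/(71141 + (1971 - 600)) = 1/(71141 + 1371) = 1/72512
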